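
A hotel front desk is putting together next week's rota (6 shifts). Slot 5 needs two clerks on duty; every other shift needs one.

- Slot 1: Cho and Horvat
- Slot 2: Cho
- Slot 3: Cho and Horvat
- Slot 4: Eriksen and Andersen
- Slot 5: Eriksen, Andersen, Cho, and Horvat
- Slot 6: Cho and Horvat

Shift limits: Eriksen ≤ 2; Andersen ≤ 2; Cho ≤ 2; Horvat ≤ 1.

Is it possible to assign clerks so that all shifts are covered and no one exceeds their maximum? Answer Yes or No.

Total capacity is 7 and 7 slots are needed, so capacity alone doesn't rule it out.
Shifts {Slot 1, Slot 2, Slot 3, Slot 6} need 4 worker-slots in total, but the clerks available for any of those shifts (Cho and Horvat) can supply at most 3 among them. So no valid schedule exists.

No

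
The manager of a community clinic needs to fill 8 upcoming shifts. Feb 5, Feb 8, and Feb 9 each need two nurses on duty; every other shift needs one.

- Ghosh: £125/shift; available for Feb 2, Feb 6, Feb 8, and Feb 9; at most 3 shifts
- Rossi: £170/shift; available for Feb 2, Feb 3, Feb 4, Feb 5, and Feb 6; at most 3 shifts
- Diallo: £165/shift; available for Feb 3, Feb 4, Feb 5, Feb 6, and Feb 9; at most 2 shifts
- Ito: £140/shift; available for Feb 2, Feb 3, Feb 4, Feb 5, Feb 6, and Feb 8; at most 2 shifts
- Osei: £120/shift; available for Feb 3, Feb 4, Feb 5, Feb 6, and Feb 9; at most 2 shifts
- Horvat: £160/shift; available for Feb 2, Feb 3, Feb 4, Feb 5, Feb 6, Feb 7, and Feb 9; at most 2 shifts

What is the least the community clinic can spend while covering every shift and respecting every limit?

£1545

Feb 7 can only be covered by Horvat, so that assignment is forced.
Feb 8 can only be covered by Ghosh and Ito, so that assignment is forced.
Picking the cheapest available nurse for each shift independently would cost £1415, but that ignores the shift limits.
An optimal schedule: Feb 2→Ghosh, Feb 3→Osei, Feb 4→Osei, Feb 5→Ito+Diallo, Feb 6→Ghosh, Feb 7→Horvat, Feb 8→Ghosh+Ito, Feb 9→Horvat+Diallo.
Total: 125 + 120 + 120 + 140 + 165 + 125 + 160 + 125 + 140 + 160 + 165 = £1545.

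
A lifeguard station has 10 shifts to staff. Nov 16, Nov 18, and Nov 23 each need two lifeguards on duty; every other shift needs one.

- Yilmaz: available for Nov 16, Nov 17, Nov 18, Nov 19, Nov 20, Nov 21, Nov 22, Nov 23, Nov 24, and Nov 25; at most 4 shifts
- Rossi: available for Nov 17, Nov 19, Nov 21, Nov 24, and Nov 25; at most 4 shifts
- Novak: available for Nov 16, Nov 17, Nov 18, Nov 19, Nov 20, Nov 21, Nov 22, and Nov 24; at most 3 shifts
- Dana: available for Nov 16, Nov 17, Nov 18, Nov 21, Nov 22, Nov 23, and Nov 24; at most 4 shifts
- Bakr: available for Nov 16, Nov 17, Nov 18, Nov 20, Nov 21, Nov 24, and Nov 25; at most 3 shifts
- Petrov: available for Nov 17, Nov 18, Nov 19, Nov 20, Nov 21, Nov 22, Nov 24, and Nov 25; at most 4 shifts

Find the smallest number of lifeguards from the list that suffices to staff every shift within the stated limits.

4

13 slots to fill and no one can take more than 4, so at least ⌈13/4⌉ = 4 lifeguards are needed.
Yilmaz, Rossi, Novak, and Dana alone can cover everything: Nov 16→Yilmaz+Novak, Nov 17→Rossi, Nov 18→Novak+Dana, Nov 19→Rossi, Nov 20→Yilmaz, Nov 21→Rossi, Nov 22→Novak, Nov 23→Yilmaz+Dana, Nov 24→Rossi, Nov 25→Yilmaz.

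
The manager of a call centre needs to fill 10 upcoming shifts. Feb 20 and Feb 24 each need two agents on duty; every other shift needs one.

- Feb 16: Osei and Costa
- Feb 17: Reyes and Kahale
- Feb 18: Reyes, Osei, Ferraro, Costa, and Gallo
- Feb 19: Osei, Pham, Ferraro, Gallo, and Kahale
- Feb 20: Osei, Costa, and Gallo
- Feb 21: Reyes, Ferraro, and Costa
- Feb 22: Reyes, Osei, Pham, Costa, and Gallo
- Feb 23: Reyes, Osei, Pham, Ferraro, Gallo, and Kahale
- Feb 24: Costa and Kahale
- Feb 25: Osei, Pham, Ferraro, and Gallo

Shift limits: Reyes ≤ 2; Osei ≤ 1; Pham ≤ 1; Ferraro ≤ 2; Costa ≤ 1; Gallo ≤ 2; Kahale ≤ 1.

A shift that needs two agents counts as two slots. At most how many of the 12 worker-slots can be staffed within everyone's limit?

Total capacity across all agents is 2+1+1+2+1+2+1 = 10, and 12 slots are needed, so at most 10 can be filled.
An assignment achieving 10: Feb 16→Osei, Feb 17→Reyes, Feb 18→Ferraro, Feb 19→Ferraro, Feb 20→Gallo, Feb 21→Reyes, Feb 22→Gallo, Feb 24→Costa+Kahale, Feb 25→Pham.
Loads: Reyes 2/2, Osei 1/1, Pham 1/1, Ferraro 2/2, Costa 1/1, Gallo 2/2, Kahale 1/1.

10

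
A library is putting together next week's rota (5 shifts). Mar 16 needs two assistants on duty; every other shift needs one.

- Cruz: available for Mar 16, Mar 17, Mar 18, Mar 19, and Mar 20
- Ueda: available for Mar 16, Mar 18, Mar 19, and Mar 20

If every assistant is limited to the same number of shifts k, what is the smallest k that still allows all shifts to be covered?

With 2 assistants and 6 worker-slots to fill, someone must work at least ⌈6/2⌉ = 3 shifts, so k ≥ 3.
k = 3 works: Mar 16→Cruz+Ueda, Mar 17→Cruz, Mar 18→Cruz, Mar 19→Ueda, Mar 20→Ueda.
Loads: Cruz 3, Ueda 3 — all ≤ 3.

3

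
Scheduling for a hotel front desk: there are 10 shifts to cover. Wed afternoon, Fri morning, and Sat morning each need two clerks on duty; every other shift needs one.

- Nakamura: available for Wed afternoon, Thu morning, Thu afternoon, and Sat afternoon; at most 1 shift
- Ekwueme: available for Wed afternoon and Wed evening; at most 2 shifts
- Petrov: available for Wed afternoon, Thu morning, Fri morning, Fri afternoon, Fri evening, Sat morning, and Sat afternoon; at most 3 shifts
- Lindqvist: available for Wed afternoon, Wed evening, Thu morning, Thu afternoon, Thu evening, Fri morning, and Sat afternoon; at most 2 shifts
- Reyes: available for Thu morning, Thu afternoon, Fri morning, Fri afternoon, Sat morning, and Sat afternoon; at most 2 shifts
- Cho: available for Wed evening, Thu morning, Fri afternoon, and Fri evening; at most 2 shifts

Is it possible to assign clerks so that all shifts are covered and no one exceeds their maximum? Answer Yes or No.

No

Total capacity is 1+2+3+2+2+2 = 12 but 13 worker-slots are needed — infeasible.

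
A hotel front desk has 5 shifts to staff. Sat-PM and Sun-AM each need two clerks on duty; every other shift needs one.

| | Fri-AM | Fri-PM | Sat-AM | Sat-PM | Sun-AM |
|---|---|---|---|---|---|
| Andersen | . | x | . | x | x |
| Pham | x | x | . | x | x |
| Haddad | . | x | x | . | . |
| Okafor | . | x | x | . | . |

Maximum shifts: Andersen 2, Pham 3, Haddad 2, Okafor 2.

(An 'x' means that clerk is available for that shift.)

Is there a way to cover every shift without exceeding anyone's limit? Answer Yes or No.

Yes

Fri-AM can only be covered by Pham, so that assignment is forced.
Sat-PM can only be covered by Andersen and Pham, so that assignment is forced.
Sun-AM can only be covered by Andersen and Pham, so that assignment is forced.
One valid schedule: Fri-AM→Pham, Fri-PM→Haddad, Sat-AM→Haddad, Sat-PM→Andersen+Pham, Sun-AM→Andersen+Pham.
Loads: Andersen 2/2, Pham 3/3, Haddad 2/2, Okafor 0/2 — all within limits.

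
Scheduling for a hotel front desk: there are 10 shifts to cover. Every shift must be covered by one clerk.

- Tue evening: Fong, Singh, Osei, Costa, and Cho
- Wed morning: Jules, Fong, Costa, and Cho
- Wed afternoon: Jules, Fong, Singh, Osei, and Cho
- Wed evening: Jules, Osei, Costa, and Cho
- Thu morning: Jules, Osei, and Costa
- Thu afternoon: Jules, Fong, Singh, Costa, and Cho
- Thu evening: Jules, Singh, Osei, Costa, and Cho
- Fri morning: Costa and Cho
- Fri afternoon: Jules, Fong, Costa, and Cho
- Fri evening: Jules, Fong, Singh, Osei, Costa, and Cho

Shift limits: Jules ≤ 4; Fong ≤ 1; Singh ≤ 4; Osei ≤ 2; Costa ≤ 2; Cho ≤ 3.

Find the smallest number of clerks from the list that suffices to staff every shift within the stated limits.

10 slots to fill and no one can take more than 4, so at least ⌈10/4⌉ = 3 clerks are needed.
Jules, Singh, and Costa alone can cover everything: Tue evening→Singh, Wed morning→Jules, Wed afternoon→Jules, Wed evening→Jules, Thu morning→Jules, Thu afternoon→Singh, Thu evening→Singh, Fri morning→Costa, Fri afternoon→Costa, Fri evening→Singh.

3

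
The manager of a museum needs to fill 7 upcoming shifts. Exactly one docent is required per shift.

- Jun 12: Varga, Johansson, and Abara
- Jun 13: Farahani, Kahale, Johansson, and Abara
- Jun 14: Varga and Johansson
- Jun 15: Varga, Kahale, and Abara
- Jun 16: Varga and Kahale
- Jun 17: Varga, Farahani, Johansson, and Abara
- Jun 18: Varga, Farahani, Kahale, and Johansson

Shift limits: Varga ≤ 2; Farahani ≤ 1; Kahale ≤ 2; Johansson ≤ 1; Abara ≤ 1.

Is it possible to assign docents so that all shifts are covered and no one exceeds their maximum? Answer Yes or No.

One valid schedule: Jun 12→Johansson, Jun 13→Farahani, Jun 14→Varga, Jun 15→Kahale, Jun 16→Varga, Jun 17→Abara, Jun 18→Kahale.
Loads: Varga 2/2, Farahani 1/1, Kahale 2/2, Johansson 1/1, Abara 1/1 — all within limits.

Yes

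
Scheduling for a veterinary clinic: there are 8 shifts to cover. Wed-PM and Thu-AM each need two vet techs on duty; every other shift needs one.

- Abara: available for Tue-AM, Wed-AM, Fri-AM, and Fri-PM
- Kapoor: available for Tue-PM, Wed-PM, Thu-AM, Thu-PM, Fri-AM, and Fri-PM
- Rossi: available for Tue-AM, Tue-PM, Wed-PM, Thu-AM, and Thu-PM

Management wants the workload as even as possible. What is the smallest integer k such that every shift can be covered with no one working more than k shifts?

With 3 vet techs and 10 worker-slots to fill, someone must work at least ⌈10/3⌉ = 4 shifts, so k ≥ 4.
k = 4 works: Tue-AM→Abara, Tue-PM→Kapoor, Wed-AM→Abara, Wed-PM→Kapoor+Rossi, Thu-AM→Kapoor+Rossi, Thu-PM→Kapoor, Fri-AM→Abara, Fri-PM→Abara.
Loads: Abara 4, Kapoor 4, Rossi 2 — all ≤ 4.

4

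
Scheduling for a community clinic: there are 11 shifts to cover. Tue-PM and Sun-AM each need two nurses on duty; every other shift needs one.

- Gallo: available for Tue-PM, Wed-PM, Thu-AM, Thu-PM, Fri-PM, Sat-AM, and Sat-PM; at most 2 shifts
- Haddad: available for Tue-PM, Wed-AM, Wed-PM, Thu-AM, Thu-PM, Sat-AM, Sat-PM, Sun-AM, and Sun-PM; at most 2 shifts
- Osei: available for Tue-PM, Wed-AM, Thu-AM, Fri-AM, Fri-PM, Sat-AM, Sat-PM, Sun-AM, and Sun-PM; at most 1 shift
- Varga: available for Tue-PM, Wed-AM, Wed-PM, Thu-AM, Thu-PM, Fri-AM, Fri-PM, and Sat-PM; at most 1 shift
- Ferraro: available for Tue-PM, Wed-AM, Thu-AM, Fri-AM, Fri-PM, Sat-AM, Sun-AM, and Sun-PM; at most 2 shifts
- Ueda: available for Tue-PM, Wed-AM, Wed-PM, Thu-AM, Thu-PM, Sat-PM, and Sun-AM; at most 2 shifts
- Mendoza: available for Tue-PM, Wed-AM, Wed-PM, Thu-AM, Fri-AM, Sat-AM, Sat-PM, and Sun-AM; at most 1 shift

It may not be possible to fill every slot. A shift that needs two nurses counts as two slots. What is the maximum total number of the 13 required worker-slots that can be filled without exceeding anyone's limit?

11

Total capacity across all nurses is 2+2+1+1+2+2+1 = 11, and 13 slots are needed, so at most 11 can be filled.
An assignment achieving 11: Tue-PM→Mendoza, Wed-AM→Varga, Wed-PM→Haddad, Thu-PM→Gallo, Fri-AM→Osei, Fri-PM→Gallo, Sat-AM→Ferraro, Sat-PM→Ueda, Sun-AM→Ferraro+Ueda, Sun-PM→Haddad.
Loads: Gallo 2/2, Haddad 2/2, Osei 1/1, Varga 1/1, Ferraro 2/2, Ueda 2/2, Mendoza 1/1.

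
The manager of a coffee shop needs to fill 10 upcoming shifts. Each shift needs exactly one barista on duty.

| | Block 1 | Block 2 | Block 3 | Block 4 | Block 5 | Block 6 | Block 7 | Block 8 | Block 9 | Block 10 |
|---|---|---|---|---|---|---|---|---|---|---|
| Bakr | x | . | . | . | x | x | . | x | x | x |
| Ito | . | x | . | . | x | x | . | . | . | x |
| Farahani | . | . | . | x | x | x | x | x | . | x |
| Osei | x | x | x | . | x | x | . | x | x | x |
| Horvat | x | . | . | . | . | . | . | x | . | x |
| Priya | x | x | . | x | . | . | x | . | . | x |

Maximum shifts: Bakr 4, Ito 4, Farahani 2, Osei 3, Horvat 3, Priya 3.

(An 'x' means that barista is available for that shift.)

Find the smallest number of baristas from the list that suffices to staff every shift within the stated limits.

3

10 slots to fill and no one can take more than 4, so at least ⌈10/4⌉ = 3 baristas are needed.
Bakr, Osei, and Priya alone can cover everything: Block 1→Osei, Block 2→Osei, Block 3→Osei, Block 4→Priya, Block 5→Bakr, Block 6→Bakr, Block 7→Priya, Block 8→Bakr, Block 9→Bakr, Block 10→Priya.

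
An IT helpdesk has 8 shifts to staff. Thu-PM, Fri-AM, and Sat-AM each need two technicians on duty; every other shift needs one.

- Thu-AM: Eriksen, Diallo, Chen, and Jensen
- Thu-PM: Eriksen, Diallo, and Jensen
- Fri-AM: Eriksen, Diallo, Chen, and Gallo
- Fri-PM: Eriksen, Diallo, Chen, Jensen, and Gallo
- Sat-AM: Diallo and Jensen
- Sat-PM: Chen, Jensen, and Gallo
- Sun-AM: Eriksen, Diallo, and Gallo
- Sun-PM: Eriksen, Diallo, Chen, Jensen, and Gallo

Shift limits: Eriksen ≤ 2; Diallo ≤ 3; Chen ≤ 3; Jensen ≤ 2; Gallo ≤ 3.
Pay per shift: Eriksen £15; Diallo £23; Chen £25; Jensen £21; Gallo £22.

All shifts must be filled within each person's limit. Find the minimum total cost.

Sat-AM can only be covered by Diallo and Jensen, so that assignment is forced.
Picking the cheapest available technician for each shift independently would cost £198, but that ignores the shift limits.
An optimal schedule: Thu-AM→Diallo, Thu-PM→Eriksen+Jensen, Fri-AM→Diallo+Chen, Fri-PM→Gallo, Sat-AM→Jensen+Diallo, Sat-PM→Gallo, Sun-AM→Eriksen, Sun-PM→Gallo.
Total: 23 + 15 + 21 + 23 + 25 + 22 + 21 + 23 + 22 + 15 + 22 = £232.

£232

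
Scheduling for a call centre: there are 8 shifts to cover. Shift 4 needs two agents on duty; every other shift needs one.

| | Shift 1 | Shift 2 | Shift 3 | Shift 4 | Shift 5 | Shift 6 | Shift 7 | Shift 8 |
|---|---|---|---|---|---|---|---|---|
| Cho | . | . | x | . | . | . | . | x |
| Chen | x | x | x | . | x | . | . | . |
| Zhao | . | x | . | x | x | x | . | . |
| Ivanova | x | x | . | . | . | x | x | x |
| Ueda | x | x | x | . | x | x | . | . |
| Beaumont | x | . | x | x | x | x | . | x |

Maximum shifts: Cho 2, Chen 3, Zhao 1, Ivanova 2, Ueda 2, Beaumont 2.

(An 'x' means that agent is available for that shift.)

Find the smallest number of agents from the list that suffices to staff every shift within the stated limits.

5

9 slots to fill and no one can take more than 3, so at least ⌈9/3⌉ = 3 agents are needed.
No set of 4 agents can cover every shift (each such set leaves at least one shift with no one available or exceeds a cap).
Cho, Chen, Zhao, Ivanova, and Beaumont alone can cover everything: Shift 1→Chen, Shift 2→Chen, Shift 3→Cho, Shift 4→Zhao+Beaumont, Shift 5→Chen, Shift 6→Ivanova, Shift 7→Ivanova, Shift 8→Cho.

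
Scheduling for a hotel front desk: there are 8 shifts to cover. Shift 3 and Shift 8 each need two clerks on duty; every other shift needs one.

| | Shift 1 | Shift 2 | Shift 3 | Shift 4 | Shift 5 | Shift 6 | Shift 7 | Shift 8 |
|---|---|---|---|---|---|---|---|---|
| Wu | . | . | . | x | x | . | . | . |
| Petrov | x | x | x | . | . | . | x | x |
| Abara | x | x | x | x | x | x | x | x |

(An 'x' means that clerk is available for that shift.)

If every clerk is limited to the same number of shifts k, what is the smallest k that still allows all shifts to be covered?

With 3 clerks and 10 worker-slots to fill, someone must work at least ⌈10/3⌉ = 4 shifts, so k ≥ 4.
k = 4 works: Shift 1→Petrov, Shift 2→Petrov, Shift 3→Petrov+Abara, Shift 4→Wu, Shift 5→Wu, Shift 6→Abara, Shift 7→Abara, Shift 8→Petrov+Abara.
Loads: Wu 2, Petrov 4, Abara 4 — all ≤ 4.

4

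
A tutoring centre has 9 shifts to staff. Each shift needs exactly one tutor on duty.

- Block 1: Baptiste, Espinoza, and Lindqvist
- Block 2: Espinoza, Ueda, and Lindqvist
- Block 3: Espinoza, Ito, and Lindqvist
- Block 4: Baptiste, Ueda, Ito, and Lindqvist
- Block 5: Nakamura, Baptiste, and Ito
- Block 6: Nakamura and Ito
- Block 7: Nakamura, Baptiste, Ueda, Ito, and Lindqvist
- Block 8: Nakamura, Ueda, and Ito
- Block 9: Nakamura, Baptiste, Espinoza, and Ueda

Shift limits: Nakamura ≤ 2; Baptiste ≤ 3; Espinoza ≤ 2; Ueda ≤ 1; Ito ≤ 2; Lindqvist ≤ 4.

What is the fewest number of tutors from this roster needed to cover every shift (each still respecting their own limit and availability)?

3

9 slots to fill and no one can take more than 4, so at least ⌈9/4⌉ = 3 tutors are needed.
Nakamura, Baptiste, and Lindqvist alone can cover everything: Block 1→Baptiste, Block 2→Lindqvist, Block 3→Lindqvist, Block 4→Lindqvist, Block 5→Baptiste, Block 6→Nakamura, Block 7→Lindqvist, Block 8→Nakamura, Block 9→Baptiste.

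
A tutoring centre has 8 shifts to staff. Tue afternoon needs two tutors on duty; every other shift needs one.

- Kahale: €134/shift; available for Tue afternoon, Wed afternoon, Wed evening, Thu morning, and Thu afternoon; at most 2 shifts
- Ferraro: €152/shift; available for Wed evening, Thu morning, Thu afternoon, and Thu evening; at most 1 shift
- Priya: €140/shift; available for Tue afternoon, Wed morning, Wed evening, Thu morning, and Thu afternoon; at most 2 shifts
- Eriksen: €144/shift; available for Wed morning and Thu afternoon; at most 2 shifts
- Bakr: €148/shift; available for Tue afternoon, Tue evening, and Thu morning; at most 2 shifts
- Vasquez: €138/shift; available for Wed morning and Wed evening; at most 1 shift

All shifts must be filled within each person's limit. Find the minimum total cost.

€1274

Tue evening can only be covered by Bakr, so that assignment is forced.
Wed afternoon can only be covered by Kahale, so that assignment is forced.
Thu evening can only be covered by Ferraro, so that assignment is forced.
Picking the cheapest available tutor for each shift independently would cost €1248, but that ignores the shift limits.
An optimal schedule: Tue afternoon→Kahale+Priya, Tue evening→Bakr, Wed morning→Eriksen, Wed afternoon→Kahale, Wed evening→Vasquez, Thu morning→Priya, Thu afternoon→Eriksen, Thu evening→Ferraro.
Total: 134 + 140 + 148 + 144 + 134 + 138 + 140 + 144 + 152 = €1274.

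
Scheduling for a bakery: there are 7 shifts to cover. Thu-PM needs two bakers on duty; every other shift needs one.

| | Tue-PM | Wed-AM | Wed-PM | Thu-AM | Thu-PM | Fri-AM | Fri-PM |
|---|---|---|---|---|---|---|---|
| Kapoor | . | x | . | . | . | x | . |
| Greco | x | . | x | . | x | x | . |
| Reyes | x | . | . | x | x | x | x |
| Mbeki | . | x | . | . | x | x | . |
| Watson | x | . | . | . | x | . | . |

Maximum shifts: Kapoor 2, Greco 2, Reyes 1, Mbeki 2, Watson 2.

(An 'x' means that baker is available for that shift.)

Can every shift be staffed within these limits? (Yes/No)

No

Total capacity is 9 and 8 slots are needed, so capacity alone doesn't rule it out.
Shifts {Thu-AM, Fri-PM} need 2 worker-slots in total, but the bakers available for any of those shifts (Reyes) can supply at most 1 among them. So no valid schedule exists.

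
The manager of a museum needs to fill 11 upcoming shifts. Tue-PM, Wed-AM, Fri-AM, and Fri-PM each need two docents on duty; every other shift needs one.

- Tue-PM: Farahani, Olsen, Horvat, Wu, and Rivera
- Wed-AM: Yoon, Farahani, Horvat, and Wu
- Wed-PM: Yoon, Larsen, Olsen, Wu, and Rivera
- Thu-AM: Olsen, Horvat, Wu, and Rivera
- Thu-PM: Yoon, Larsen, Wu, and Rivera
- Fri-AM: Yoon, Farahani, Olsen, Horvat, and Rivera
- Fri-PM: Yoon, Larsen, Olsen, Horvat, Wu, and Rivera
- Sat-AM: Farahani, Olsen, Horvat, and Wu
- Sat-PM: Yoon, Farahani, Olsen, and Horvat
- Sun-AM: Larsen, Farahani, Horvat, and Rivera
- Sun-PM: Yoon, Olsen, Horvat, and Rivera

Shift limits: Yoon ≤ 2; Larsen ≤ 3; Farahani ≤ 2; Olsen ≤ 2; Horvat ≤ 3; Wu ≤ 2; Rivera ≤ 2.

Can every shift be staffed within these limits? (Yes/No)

One valid schedule: Tue-PM→Horvat+Wu, Wed-AM→Farahani+Horvat, Wed-PM→Larsen, Thu-AM→Olsen, Thu-PM→Yoon, Fri-AM→Horvat+Rivera, Fri-PM→Larsen+Wu, Sat-AM→Farahani, Sat-PM→Yoon, Sun-AM→Larsen, Sun-PM→Olsen.
Loads: Yoon 2/2, Larsen 3/3, Farahani 2/2, Olsen 2/2, Horvat 3/3, Wu 2/2, Rivera 1/2 — all within limits.

Yes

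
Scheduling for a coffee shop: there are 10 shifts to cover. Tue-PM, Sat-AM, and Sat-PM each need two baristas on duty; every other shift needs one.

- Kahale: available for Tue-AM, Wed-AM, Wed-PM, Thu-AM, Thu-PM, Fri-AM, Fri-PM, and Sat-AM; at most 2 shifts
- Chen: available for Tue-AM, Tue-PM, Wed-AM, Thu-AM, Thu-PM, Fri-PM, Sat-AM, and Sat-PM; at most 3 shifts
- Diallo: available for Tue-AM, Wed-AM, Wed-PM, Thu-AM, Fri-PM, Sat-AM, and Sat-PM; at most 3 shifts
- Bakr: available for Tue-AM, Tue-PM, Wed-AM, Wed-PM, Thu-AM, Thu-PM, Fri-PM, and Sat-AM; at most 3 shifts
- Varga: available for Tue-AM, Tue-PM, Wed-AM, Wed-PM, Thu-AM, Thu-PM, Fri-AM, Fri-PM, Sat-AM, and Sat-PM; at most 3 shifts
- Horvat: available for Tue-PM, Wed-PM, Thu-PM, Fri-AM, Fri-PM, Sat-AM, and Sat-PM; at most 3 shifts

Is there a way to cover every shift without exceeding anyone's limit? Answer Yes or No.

Yes

One valid schedule: Tue-AM→Kahale, Tue-PM→Bakr+Varga, Wed-AM→Chen, Wed-PM→Diallo, Thu-AM→Chen, Thu-PM→Chen, Fri-AM→Kahale, Fri-PM→Diallo, Sat-AM→Bakr+Varga, Sat-PM→Diallo+Varga.
Loads: Kahale 2/2, Chen 3/3, Diallo 3/3, Bakr 2/3, Varga 3/3, Horvat 0/3 — all within limits.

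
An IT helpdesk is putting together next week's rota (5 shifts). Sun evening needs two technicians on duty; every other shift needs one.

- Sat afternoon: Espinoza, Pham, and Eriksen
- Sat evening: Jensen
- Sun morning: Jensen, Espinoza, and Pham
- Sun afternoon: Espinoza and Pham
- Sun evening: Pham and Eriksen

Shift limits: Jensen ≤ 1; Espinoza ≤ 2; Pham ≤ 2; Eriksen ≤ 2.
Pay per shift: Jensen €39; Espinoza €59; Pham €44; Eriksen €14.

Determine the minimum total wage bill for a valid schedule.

€214

Sat evening can only be covered by Jensen, so that assignment is forced.
Sun evening can only be covered by Pham and Eriksen, so that assignment is forced.
Picking the cheapest available technician for each shift independently would cost €194, but that ignores the shift limits.
An optimal schedule: Sat afternoon→Eriksen, Sat evening→Jensen, Sun morning→Espinoza, Sun afternoon→Pham, Sun evening→Eriksen+Pham.
Total: 14 + 39 + 59 + 44 + 14 + 44 = €214.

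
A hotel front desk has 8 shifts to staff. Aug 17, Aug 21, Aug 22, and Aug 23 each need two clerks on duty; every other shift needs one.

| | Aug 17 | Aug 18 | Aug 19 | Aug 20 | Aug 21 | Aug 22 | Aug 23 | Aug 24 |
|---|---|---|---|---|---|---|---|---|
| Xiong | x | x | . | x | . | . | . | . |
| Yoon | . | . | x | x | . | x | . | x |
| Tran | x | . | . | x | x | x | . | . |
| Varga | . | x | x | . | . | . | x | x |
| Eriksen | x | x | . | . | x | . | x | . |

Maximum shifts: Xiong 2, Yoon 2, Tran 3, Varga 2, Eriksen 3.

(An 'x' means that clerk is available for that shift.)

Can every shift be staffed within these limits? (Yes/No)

Aug 21 can only be covered by Tran and Eriksen, so that assignment is forced.
Aug 22 can only be covered by Yoon and Tran, so that assignment is forced.
Aug 23 can only be covered by Varga and Eriksen, so that assignment is forced.
One valid schedule: Aug 17→Xiong+Tran, Aug 18→Eriksen, Aug 19→Yoon, Aug 20→Xiong, Aug 21→Tran+Eriksen, Aug 22→Yoon+Tran, Aug 23→Varga+Eriksen, Aug 24→Varga.
Loads: Xiong 2/2, Yoon 2/2, Tran 3/3, Varga 2/2, Eriksen 3/3 — all within limits.

Yes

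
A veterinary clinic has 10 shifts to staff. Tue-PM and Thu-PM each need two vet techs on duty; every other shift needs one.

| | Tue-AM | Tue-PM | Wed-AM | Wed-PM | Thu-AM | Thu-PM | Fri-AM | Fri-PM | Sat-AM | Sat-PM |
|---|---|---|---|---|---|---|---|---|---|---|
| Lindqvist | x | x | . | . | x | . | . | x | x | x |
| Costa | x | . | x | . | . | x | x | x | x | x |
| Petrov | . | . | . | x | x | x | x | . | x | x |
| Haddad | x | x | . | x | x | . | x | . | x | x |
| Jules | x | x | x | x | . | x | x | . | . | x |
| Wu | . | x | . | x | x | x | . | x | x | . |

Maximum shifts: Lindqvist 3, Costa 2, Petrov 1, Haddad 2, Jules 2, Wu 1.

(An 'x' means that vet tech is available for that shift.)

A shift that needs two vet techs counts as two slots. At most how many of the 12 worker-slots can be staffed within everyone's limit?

11

Total capacity across all vet techs is 3+2+1+2+2+1 = 11, and 12 slots are needed, so at most 11 can be filled.
An assignment achieving 11: Tue-AM→Lindqvist, Tue-PM→Lindqvist+Haddad, Wed-AM→Costa, Wed-PM→Petrov, Thu-AM→Haddad, Thu-PM→Costa+Jules, Fri-AM→Jules, Fri-PM→Lindqvist, Sat-AM→Wu.
Loads: Lindqvist 3/3, Costa 2/2, Petrov 1/1, Haddad 2/2, Jules 2/2, Wu 1/1.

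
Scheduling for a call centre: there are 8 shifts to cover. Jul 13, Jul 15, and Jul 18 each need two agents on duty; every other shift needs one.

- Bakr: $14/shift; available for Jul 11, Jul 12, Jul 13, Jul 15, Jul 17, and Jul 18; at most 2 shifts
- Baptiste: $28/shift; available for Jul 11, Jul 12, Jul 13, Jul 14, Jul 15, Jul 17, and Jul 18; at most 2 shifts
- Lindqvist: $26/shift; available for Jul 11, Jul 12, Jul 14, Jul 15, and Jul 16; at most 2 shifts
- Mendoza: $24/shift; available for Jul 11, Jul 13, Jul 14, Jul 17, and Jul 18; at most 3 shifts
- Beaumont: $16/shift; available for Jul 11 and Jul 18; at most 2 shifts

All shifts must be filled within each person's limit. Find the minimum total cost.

Jul 16 can only be covered by Lindqvist, so that assignment is forced.
Picking the cheapest available agent for each shift independently would cost $200, but that ignores the shift limits.
An optimal schedule: Jul 11→Beaumont, Jul 12→Bakr, Jul 13→Bakr+Baptiste, Jul 14→Mendoza, Jul 15→Baptiste+Lindqvist, Jul 16→Lindqvist, Jul 17→Mendoza, Jul 18→Mendoza+Beaumont.
Total: 16 + 14 + 14 + 28 + 24 + 28 + 26 + 26 + 24 + 24 + 16 = $240.

$240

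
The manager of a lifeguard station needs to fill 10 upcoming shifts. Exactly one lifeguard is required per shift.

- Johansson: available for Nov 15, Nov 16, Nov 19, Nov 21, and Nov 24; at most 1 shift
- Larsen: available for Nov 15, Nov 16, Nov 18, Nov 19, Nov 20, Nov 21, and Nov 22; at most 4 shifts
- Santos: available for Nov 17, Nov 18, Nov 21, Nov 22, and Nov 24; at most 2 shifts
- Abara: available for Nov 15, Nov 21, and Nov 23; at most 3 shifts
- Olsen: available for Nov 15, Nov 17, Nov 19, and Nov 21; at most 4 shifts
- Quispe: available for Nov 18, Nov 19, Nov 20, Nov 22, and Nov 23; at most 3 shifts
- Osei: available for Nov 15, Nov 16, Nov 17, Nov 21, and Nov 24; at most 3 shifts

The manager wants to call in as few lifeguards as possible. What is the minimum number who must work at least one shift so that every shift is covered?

10 slots to fill and no one can take more than 4, so at least ⌈10/4⌉ = 3 lifeguards are needed.
Larsen, Abara, and Osei alone can cover everything: Nov 15→Abara, Nov 16→Osei, Nov 17→Osei, Nov 18→Larsen, Nov 19→Larsen, Nov 20→Larsen, Nov 21→Abara, Nov 22→Larsen, Nov 23→Abara, Nov 24→Osei.

3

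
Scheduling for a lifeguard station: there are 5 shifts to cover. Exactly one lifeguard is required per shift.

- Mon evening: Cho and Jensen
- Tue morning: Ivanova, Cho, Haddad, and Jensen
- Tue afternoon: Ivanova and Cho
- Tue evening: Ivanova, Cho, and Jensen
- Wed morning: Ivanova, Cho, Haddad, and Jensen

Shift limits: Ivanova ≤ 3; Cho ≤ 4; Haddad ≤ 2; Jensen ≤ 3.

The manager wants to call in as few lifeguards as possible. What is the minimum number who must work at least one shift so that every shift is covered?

5 slots to fill and no one can take more than 4, so at least ⌈5/4⌉ = 2 lifeguards are needed.
Ivanova and Cho alone can cover everything: Mon evening→Cho, Tue morning→Ivanova, Tue afternoon→Ivanova, Tue evening→Ivanova, Wed morning→Cho.

2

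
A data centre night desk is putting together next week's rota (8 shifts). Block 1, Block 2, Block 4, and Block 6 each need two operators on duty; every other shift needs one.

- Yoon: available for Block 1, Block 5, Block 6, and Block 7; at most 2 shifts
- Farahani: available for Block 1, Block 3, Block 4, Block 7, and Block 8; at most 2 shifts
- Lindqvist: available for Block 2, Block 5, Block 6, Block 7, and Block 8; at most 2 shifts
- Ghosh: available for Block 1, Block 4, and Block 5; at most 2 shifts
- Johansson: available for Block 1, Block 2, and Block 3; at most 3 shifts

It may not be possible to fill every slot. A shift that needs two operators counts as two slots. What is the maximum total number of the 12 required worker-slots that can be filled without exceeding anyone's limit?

Total capacity across all operators is 2+2+2+2+3 = 11, and 12 slots are needed, so at most 11 can be filled.
An assignment achieving 11: Block 1→Ghosh+Johansson, Block 2→Lindqvist+Johansson, Block 3→Johansson, Block 4→Farahani+Ghosh, Block 5→Yoon, Block 6→Yoon+Lindqvist, Block 8→Farahani.
Loads: Yoon 2/2, Farahani 2/2, Lindqvist 2/2, Ghosh 2/2, Johansson 3/3.

11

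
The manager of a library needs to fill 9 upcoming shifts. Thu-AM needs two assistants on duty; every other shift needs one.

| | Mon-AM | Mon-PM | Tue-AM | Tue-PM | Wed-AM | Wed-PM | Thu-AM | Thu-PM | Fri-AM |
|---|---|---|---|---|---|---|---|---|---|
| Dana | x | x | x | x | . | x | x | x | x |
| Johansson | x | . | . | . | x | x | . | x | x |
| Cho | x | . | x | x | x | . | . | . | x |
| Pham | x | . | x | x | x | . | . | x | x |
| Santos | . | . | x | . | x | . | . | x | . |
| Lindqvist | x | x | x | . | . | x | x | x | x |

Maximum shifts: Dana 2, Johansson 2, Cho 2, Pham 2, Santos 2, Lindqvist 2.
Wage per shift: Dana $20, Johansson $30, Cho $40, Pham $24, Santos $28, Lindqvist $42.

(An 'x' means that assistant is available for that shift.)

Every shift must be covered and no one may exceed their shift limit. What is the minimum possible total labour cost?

Thu-AM can only be covered by Dana and Lindqvist, so that assignment is forced.
Picking the cheapest available assistant for each shift independently would cost $226, but that ignores the shift limits.
An optimal schedule: Mon-AM→Johansson, Mon-PM→Dana, Tue-AM→Santos, Tue-PM→Pham, Wed-AM→Pham, Wed-PM→Johansson, Thu-AM→Dana+Lindqvist, Thu-PM→Santos, Fri-AM→Cho.
Total: 30 + 20 + 28 + 24 + 24 + 30 + 20 + 42 + 28 + 40 = $286.

$286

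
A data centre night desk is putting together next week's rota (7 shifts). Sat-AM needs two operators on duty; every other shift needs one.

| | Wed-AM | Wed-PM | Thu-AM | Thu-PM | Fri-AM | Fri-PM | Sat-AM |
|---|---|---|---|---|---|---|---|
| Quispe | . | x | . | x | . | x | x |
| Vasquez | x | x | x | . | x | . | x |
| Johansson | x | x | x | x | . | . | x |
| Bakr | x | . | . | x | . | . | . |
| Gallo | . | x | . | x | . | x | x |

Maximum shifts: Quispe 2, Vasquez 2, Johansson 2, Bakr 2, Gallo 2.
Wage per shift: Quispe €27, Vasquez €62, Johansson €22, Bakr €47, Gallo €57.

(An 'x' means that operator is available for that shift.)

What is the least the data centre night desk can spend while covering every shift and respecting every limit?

€311

Fri-AM can only be covered by Vasquez, so that assignment is forced.
Picking the cheapest available operator for each shift independently would cost €226, but that ignores the shift limits.
An optimal schedule: Wed-AM→Bakr, Wed-PM→Johansson, Thu-AM→Johansson, Thu-PM→Bakr, Fri-AM→Vasquez, Fri-PM→Quispe, Sat-AM→Quispe+Gallo.
Total: 47 + 22 + 22 + 47 + 62 + 27 + 27 + 57 = €311.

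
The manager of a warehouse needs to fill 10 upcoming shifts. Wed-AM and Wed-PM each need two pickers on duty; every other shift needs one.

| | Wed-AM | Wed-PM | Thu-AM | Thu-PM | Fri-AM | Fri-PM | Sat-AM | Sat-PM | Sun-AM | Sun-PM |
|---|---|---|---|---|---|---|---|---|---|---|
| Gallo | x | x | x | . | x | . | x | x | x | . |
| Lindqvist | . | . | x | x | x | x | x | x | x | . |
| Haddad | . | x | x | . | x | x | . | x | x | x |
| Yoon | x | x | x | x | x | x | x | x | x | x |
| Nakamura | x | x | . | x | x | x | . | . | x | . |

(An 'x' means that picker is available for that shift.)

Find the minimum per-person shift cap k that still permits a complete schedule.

3

With 5 pickers and 12 worker-slots to fill, someone must work at least ⌈12/5⌉ = 3 shifts, so k ≥ 3.
k = 3 works: Wed-AM→Gallo+Yoon, Wed-PM→Yoon+Nakamura, Thu-AM→Gallo, Thu-PM→Lindqvist, Fri-AM→Haddad, Fri-PM→Lindqvist, Sat-AM→Gallo, Sat-PM→Lindqvist, Sun-AM→Haddad, Sun-PM→Haddad.
Loads: Gallo 3, Lindqvist 3, Haddad 3, Yoon 2, Nakamura 1 — all ≤ 3.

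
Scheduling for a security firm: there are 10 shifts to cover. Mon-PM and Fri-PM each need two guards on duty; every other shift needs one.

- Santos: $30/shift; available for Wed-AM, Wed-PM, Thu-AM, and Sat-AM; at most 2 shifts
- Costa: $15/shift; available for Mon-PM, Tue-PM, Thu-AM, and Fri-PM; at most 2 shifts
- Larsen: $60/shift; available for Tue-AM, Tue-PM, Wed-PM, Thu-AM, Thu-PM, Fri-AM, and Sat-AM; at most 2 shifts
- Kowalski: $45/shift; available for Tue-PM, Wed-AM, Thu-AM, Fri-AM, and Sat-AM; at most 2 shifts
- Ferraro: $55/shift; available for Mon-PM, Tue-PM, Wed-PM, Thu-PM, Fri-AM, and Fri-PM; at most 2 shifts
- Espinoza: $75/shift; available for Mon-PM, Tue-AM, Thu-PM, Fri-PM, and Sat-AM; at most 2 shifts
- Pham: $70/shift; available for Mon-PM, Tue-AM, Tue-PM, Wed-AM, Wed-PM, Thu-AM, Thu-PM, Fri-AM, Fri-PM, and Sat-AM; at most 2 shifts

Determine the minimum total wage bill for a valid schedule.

$550

Picking the cheapest available guard for each shift independently would cost $420, but that ignores the shift limits.
An optimal schedule: Mon-PM→Costa+Pham, Tue-AM→Larsen, Tue-PM→Costa, Wed-AM→Santos, Wed-PM→Santos, Thu-AM→Kowalski, Thu-PM→Ferraro, Fri-AM→Kowalski, Fri-PM→Ferraro+Pham, Sat-AM→Larsen.
Total: 15 + 70 + 60 + 15 + 30 + 30 + 45 + 55 + 45 + 55 + 70 + 60 = $550.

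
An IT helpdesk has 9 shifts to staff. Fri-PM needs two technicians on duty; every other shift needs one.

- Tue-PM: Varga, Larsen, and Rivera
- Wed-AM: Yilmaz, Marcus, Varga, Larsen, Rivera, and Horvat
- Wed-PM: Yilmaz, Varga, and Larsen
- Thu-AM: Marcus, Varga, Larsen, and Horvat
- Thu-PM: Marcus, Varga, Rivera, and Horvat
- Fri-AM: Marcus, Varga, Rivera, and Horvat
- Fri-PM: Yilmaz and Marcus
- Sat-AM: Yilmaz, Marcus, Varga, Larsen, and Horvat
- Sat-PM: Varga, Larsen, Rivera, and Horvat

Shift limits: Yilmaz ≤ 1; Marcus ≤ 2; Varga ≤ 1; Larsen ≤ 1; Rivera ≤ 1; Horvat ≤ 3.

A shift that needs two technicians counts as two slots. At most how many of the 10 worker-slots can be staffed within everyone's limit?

9

Total capacity across all technicians is 1+2+1+1+1+3 = 9, and 10 slots are needed, so at most 9 can be filled.
An assignment achieving 9: Tue-PM→Varga, Wed-PM→Larsen, Thu-AM→Marcus, Thu-PM→Rivera, Fri-AM→Horvat, Fri-PM→Yilmaz+Marcus, Sat-AM→Horvat, Sat-PM→Horvat.
Loads: Yilmaz 1/1, Marcus 2/2, Varga 1/1, Larsen 1/1, Rivera 1/1, Horvat 3/3.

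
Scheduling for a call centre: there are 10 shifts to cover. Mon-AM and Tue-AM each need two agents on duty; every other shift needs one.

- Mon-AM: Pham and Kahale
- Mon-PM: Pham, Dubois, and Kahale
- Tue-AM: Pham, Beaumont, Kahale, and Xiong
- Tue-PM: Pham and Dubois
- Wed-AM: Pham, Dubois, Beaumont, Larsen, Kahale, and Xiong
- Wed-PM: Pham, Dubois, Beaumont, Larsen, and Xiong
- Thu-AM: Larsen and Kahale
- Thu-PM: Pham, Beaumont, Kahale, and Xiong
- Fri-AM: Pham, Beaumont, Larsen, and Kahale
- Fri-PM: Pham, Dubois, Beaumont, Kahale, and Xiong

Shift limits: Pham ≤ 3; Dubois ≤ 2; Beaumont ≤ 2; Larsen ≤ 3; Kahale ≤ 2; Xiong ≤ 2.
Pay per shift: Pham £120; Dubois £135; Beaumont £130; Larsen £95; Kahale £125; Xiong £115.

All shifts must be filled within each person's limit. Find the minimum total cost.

£1385

Mon-AM can only be covered by Pham and Kahale, so that assignment is forced.
Picking the cheapest available agent for each shift independently would cost £1330, but that ignores the shift limits.
An optimal schedule: Mon-AM→Pham+Kahale, Mon-PM→Pham, Tue-AM→Kahale+Beaumont, Tue-PM→Pham, Wed-AM→Beaumont, Wed-PM→Larsen, Thu-AM→Larsen, Thu-PM→Xiong, Fri-AM→Larsen, Fri-PM→Xiong.
Total: 120 + 125 + 120 + 125 + 130 + 120 + 130 + 95 + 95 + 115 + 95 + 115 = £1385.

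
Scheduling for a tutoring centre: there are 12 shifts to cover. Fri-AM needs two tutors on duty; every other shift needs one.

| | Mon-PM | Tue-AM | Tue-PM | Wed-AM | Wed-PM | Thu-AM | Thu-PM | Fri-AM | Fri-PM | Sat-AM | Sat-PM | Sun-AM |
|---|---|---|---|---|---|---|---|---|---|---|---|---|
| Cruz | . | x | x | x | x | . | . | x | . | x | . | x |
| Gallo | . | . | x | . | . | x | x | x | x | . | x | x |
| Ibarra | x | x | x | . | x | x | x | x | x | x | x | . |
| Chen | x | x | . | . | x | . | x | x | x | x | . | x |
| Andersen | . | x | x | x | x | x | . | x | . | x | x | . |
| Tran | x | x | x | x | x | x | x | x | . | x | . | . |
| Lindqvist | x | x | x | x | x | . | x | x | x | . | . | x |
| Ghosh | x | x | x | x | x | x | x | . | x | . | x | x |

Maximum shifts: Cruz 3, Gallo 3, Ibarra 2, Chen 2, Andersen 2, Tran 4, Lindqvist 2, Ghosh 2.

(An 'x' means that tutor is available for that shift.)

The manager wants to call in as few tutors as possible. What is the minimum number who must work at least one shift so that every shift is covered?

5

13 slots to fill and no one can take more than 4, so at least ⌈13/4⌉ = 4 tutors are needed.
Any 4 tutors together have capacity at most 4+3+3+2 = 12 < 13 slots, so 4 can never suffice.
Cruz, Gallo, Ibarra, Chen, and Tran alone can cover everything: Mon-PM→Ibarra, Tue-AM→Cruz, Tue-PM→Ibarra, Wed-AM→Cruz, Wed-PM→Chen, Thu-AM→Gallo, Thu-PM→Tran, Fri-AM→Chen+Tran, Fri-PM→Gallo, Sat-AM→Tran, Sat-PM→Gallo, Sun-AM→Cruz.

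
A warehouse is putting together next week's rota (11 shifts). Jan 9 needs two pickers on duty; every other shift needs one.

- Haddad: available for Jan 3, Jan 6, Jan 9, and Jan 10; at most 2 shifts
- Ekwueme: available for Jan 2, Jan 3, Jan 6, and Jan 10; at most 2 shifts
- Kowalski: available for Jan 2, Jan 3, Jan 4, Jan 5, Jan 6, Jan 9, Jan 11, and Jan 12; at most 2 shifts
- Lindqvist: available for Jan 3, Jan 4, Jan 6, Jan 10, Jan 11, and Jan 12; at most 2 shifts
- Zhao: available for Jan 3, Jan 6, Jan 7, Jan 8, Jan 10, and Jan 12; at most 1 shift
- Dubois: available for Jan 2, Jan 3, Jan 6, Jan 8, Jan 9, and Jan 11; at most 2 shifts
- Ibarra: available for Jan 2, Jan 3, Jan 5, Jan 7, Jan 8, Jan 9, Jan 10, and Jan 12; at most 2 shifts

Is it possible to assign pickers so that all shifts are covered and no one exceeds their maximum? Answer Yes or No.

One valid schedule: Jan 2→Ekwueme, Jan 3→Ekwueme, Jan 4→Kowalski, Jan 5→Kowalski, Jan 6→Haddad, Jan 7→Zhao, Jan 8→Dubois, Jan 9→Dubois+Ibarra, Jan 10→Haddad, Jan 11→Lindqvist, Jan 12→Lindqvist.
Loads: Haddad 2/2, Ekwueme 2/2, Kowalski 2/2, Lindqvist 2/2, Zhao 1/1, Dubois 2/2, Ibarra 1/2 — all within limits.

Yes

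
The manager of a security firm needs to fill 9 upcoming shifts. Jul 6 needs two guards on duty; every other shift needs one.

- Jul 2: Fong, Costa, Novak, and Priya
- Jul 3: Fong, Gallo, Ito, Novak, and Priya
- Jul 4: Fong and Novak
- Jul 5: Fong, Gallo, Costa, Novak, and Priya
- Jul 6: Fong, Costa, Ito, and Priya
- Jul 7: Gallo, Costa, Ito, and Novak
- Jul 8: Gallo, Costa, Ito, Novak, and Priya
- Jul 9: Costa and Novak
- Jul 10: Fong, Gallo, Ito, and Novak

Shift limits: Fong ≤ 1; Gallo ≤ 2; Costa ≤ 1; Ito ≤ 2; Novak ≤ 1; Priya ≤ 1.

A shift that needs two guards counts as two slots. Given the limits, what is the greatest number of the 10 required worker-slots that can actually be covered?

Total capacity across all guards is 1+2+1+2+1+1 = 8, and 10 slots are needed, so at most 8 can be filled.
An assignment achieving 8: Jul 2→Novak, Jul 3→Ito, Jul 4→Fong, Jul 6→Ito+Priya, Jul 7→Gallo, Jul 9→Costa, Jul 10→Gallo.
Loads: Fong 1/1, Gallo 2/2, Costa 1/1, Ito 2/2, Novak 1/1, Priya 1/1.

8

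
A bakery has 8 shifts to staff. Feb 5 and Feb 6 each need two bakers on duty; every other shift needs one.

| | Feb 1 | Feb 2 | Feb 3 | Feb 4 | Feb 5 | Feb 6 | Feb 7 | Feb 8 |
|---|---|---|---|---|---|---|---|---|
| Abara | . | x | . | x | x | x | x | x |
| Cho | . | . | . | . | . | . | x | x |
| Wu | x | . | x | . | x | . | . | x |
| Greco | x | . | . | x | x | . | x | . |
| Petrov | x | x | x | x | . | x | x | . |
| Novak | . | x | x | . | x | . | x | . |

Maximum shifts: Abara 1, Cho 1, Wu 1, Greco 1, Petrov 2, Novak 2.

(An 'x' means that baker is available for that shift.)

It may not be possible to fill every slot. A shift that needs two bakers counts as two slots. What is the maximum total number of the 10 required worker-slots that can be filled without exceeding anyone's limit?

8

Total capacity across all bakers is 1+1+1+1+2+2 = 8, and 10 slots are needed, so at most 8 can be filled.
An assignment achieving 8: Feb 1→Wu, Feb 2→Petrov, Feb 3→Novak, Feb 4→Greco, Feb 5→Novak, Feb 6→Abara+Petrov, Feb 8→Cho.
Loads: Abara 1/1, Cho 1/1, Wu 1/1, Greco 1/1, Petrov 2/2, Novak 2/2.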